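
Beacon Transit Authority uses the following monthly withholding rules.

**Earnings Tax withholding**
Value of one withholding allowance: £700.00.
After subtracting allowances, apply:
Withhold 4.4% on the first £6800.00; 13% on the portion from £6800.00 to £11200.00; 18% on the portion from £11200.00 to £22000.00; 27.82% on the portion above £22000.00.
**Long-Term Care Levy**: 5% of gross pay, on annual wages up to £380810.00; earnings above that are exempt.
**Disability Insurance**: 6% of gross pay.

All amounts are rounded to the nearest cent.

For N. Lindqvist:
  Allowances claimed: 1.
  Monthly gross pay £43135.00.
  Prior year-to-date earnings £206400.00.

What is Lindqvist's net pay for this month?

£29889.93

Earnings Tax: taxable = £43135.00 − 1×£700.00 = £42435.00
  £2815.20 + 27.82% × (£42435.00 − £22000.00) = £2815.20 + 27.82% × £20435.00 = £8500.22
Long-Term Care Levy: 5% × £43135.00 = £2156.75
Disability Insurance: 6% × £43135.00 = £2588.10
Total withheld: £8500.22 + £2156.75 + £2588.10 = £13245.07
Net pay: £43135.00 − £13245.07 = £29889.93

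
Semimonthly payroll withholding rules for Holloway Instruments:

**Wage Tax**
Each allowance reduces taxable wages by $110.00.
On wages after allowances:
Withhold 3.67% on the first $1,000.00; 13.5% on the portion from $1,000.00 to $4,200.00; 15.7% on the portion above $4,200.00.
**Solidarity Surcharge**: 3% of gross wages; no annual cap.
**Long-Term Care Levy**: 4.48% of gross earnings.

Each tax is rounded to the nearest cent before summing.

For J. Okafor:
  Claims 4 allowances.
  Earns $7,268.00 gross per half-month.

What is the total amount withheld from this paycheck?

Wage Tax: taxable = $7,268.00 − 4×$110.00 = $6,828.00
  $468.70 + 15.7% × ($6,828.00 − $4,200.00) = $468.70 + 15.7% × $2,628.00 = $881.30
Solidarity Surcharge: 3% × $7,268.00 = $218.04
Long-Term Care Levy: 4.48% × $7,268.00 = $325.61
Total: $881.30 + $218.04 + $325.61 = $1,424.95

$1,424.95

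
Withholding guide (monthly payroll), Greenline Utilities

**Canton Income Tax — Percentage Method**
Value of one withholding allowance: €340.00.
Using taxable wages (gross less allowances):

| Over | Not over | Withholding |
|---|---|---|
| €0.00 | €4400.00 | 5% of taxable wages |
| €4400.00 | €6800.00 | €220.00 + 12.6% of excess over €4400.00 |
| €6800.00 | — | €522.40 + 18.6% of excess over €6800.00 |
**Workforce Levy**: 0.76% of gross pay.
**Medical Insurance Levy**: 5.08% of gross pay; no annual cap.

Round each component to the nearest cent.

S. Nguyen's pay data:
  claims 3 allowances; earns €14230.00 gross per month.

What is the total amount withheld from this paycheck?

€2545.69

Canton Income Tax: taxable = €14230.00 − 3×€340.00 = €13210.00
  €522.40 + 18.6% × (€13210.00 − €6800.00) = €522.40 + 18.6% × €6410.00 = €1714.66
Workforce Levy: 0.76% × €14230.00 = €108.15
Medical Insurance Levy: 5.08% × €14230.00 = €722.88
Total: €1714.66 + €108.15 + €722.88 = €2545.69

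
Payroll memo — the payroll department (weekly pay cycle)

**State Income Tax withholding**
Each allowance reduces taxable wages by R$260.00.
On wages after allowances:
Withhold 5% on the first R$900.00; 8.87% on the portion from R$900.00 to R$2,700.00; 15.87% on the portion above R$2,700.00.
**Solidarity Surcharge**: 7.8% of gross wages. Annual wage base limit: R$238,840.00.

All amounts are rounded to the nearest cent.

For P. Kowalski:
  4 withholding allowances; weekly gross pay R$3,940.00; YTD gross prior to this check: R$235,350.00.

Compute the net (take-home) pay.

R$3,431.38

State Income Tax: taxable = R$3,940.00 − 4×R$260.00 = R$2,900.00
  R$204.66 + 15.87% × (R$2,900.00 − R$2,700.00) = R$204.66 + 15.87% × R$200.00 = R$236.40
Solidarity Surcharge: cap R$238,840.00 − YTD R$235,350.00 = R$3,490.00 subject; 7.8% × R$3,490.00 = R$272.22
Total withheld: R$236.40 + R$272.22 = R$508.62
Net pay: R$3,940.00 − R$508.62 = R$3,431.38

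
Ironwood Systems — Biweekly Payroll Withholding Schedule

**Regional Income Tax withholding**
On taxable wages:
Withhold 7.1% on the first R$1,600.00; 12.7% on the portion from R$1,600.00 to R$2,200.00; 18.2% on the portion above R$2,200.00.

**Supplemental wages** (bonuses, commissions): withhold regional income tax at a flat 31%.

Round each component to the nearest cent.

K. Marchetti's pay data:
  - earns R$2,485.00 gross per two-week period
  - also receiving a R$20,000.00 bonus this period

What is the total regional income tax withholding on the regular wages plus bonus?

R$6,441.67

Regional Income Tax: taxable = R$2,485.00
  R$189.80 + 18.2% × (R$2,485.00 − R$2,200.00) = R$189.80 + 18.2% × R$285.00 = R$241.67
Supplemental (31% flat on bonus): 31% × R$20,000.00 = R$6,200.00
Total regional income tax: R$241.67 + R$6,200.00 = R$6,441.67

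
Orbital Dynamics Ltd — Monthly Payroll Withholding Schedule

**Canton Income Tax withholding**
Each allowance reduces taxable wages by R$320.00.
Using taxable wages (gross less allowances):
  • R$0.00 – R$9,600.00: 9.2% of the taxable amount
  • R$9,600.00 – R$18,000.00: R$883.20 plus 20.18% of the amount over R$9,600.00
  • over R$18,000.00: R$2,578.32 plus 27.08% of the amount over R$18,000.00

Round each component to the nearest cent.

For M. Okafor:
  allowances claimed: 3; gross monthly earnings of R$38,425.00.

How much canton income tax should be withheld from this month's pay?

Canton Income Tax: taxable = R$38,425.00 − 3×R$320.00 = R$37,465.00
  R$2,578.32 + 27.08% × (R$37,465.00 − R$18,000.00) = R$2,578.32 + 27.08% × R$19,465.00 = R$7,849.44

R$7,849.44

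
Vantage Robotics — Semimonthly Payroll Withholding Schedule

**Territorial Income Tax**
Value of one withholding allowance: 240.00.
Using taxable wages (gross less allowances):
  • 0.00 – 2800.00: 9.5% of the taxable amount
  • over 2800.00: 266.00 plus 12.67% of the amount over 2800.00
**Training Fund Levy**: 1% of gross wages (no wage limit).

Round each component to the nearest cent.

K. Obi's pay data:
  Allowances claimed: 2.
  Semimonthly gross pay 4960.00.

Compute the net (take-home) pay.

Territorial Income Tax: taxable = 4960.00 − 2×240.00 = 4480.00
  266.00 + 12.67% × (4480.00 − 2800.00) = 266.00 + 12.67% × 1680.00 = 478.86
Training Fund Levy: 1% × 4960.00 = 49.60
Total withheld: 478.86 + 49.60 = 528.46
Net pay: 4960.00 − 528.46 = 4431.54

4431.54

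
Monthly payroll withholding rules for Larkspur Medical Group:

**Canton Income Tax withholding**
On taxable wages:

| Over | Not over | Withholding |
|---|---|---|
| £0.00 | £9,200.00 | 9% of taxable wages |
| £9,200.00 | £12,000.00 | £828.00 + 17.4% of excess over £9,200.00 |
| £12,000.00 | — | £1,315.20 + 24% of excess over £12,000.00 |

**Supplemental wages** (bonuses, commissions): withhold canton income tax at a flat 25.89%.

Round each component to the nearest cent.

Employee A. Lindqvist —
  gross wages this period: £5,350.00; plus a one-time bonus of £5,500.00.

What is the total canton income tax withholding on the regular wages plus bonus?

Canton Income Tax: taxable = £5,350.00
  9% × £5,350.00 = £481.50
Supplemental (25.89% flat on bonus): 25.89% × £5,500.00 = £1,423.95
Total canton income tax: £481.50 + £1,423.95 = £1,905.45

£1,905.45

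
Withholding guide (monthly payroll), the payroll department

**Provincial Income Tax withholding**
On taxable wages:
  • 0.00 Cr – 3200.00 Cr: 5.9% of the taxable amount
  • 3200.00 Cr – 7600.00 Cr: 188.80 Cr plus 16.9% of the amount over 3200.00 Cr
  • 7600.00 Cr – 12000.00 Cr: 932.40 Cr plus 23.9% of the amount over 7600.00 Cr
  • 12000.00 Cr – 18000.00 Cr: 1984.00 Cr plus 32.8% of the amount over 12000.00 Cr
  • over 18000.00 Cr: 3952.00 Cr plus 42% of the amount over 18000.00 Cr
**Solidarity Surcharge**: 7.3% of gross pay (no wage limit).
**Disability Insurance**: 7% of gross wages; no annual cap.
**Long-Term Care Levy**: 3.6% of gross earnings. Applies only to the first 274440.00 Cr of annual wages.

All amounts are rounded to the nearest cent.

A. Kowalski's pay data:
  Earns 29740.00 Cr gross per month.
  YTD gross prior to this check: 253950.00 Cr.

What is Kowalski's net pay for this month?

Provincial Income Tax: taxable = 29740.00 Cr
  3952.00 Cr + 42% × (29740.00 Cr − 18000.00 Cr) = 3952.00 Cr + 42% × 11740.00 Cr = 8882.80 Cr
Solidarity Surcharge: 7.3% × 29740.00 Cr = 2171.02 Cr
Disability Insurance: 7% × 29740.00 Cr = 2081.80 Cr
Long-Term Care Levy: cap 274440.00 Cr − YTD 253950.00 Cr = 20490.00 Cr subject; 3.6% × 20490.00 Cr = 737.64 Cr
Total withheld: 8882.80 Cr + 2171.02 Cr + 2081.80 Cr + 737.64 Cr = 13873.26 Cr
Net pay: 29740.00 Cr − 13873.26 Cr = 15866.74 Cr

15866.74 Cr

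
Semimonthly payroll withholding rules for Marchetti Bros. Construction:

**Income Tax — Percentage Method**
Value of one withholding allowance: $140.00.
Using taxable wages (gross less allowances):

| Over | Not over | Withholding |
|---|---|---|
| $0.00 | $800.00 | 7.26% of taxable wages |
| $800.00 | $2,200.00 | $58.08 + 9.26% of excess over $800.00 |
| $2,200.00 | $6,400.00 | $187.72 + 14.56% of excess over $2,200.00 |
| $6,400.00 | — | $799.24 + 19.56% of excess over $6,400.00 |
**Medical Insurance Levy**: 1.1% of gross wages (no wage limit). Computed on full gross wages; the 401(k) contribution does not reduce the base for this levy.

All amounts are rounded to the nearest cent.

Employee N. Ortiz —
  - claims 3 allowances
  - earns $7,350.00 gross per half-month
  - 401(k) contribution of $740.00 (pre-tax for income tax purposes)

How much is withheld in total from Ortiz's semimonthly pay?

Income Tax: taxable = $7,350.00 − $740.00 − 3×$140.00 = $6,190.00
  $187.72 + 14.56% × ($6,190.00 − $2,200.00) = $187.72 + 14.56% × $3,990.00 = $768.66
Medical Insurance Levy: 1.1% × $7,350.00 = $80.85
Total: $768.66 + $80.85 = $849.51

$849.51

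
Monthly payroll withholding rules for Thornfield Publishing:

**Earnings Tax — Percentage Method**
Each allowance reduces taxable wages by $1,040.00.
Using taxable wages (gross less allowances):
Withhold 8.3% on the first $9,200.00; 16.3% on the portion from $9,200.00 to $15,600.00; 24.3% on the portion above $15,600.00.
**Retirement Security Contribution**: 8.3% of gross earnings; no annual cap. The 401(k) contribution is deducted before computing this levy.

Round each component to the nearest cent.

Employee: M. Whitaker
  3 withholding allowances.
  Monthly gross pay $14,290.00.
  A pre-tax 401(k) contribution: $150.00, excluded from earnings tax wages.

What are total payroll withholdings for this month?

$2,233.88

Earnings Tax: taxable = $14,290.00 − $150.00 − 3×$1,040.00 = $11,020.00
  $763.60 + 16.3% × ($11,020.00 − $9,200.00) = $763.60 + 16.3% × $1,820.00 = $1,060.26
Retirement Security Contribution: 8.3% × $14,140.00 = $1,173.62
Total: $1,060.26 + $1,173.62 = $2,233.88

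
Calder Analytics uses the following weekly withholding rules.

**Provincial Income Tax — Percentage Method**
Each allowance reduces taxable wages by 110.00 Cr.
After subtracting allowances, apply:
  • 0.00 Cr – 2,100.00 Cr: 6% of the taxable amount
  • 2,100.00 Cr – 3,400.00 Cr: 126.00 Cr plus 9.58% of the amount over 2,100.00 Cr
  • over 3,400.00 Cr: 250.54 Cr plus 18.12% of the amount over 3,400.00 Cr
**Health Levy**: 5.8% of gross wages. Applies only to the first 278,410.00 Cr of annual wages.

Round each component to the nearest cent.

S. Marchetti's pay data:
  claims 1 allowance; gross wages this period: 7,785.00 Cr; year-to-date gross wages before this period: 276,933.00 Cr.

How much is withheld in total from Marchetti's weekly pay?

Provincial Income Tax: taxable = 7,785.00 Cr − 1×110.00 Cr = 7,675.00 Cr
  250.54 Cr + 18.12% × (7,675.00 Cr − 3,400.00 Cr) = 250.54 Cr + 18.12% × 4,275.00 Cr = 1,025.17 Cr
Health Levy: cap 278,410.00 Cr − YTD 276,933.00 Cr = 1,477.00 Cr subject; 5.8% × 1,477.00 Cr = 85.67 Cr
Total: 1,025.17 Cr + 85.67 Cr = 1,110.84 Cr

1,110.84 Cr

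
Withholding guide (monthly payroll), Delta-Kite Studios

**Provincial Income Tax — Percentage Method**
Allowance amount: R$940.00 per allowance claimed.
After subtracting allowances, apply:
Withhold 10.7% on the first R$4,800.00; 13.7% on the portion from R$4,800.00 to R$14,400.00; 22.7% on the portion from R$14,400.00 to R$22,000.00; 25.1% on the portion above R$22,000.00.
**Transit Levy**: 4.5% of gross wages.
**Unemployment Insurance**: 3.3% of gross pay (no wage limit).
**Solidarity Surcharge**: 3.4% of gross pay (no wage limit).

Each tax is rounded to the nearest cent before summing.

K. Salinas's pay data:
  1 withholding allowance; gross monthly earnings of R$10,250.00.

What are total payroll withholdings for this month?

Provincial Income Tax: taxable = R$10,250.00 − 1×R$940.00 = R$9,310.00
  R$513.60 + 13.7% × (R$9,310.00 − R$4,800.00) = R$513.60 + 13.7% × R$4,510.00 = R$1,131.47
Transit Levy: 4.5% × R$10,250.00 = R$461.25
Unemployment Insurance: 3.3% × R$10,250.00 = R$338.25
Solidarity Surcharge: 3.4% × R$10,250.00 = R$348.50
Total: R$1,131.47 + R$461.25 + R$338.25 + R$348.50 = R$2,279.47

R$2,279.47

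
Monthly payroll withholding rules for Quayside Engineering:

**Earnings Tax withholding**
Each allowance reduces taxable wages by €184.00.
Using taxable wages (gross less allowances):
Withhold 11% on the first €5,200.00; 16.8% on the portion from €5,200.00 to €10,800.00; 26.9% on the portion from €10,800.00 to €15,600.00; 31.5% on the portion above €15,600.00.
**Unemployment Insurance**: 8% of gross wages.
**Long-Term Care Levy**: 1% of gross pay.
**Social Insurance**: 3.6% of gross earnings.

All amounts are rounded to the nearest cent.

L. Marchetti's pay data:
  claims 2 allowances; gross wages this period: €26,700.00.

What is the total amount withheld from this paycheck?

€9,548.78

Earnings Tax: taxable = €26,700.00 − 2×€184.00 = €26,332.00
  €2,804.00 + 31.5% × (€26,332.00 − €15,600.00) = €2,804.00 + 31.5% × €10,732.00 = €6,184.58
Unemployment Insurance: 8% × €26,700.00 = €2,136.00
Long-Term Care Levy: 1% × €26,700.00 = €267.00
Social Insurance: 3.6% × €26,700.00 = €961.20
Total: €6,184.58 + €2,136.00 + €267.00 + €961.20 = €9,548.78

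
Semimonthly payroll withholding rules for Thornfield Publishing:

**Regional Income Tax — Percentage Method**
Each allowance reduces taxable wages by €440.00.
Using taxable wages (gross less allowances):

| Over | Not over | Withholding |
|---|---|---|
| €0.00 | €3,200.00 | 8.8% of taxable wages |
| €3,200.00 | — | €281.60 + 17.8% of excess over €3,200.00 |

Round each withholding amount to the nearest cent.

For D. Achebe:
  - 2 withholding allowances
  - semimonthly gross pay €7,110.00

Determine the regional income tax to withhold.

Regional Income Tax: taxable = €7,110.00 − 2×€440.00 = €6,230.00
  €281.60 + 17.8% × (€6,230.00 − €3,200.00) = €281.60 + 17.8% × €3,030.00 = €820.94

€820.94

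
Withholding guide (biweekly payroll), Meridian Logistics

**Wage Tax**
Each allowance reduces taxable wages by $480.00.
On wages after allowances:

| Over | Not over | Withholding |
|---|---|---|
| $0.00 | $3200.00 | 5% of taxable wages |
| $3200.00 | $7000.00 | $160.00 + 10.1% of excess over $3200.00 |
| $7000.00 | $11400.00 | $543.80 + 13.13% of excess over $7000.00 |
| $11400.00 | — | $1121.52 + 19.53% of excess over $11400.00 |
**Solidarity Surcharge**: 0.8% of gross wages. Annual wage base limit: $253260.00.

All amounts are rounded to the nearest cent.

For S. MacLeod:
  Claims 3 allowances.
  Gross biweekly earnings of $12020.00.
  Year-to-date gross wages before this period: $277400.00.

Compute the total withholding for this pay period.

Wage Tax: taxable = $12020.00 − 3×$480.00 = $10580.00
  $543.80 + 13.13% × ($10580.00 − $7000.00) = $543.80 + 13.13% × $3580.00 = $1013.85
Solidarity Surcharge: YTD $277400.00 ≥ cap $253260.00 → $0.00
Total: $1013.85 + $0.00 = $1013.85

$1013.85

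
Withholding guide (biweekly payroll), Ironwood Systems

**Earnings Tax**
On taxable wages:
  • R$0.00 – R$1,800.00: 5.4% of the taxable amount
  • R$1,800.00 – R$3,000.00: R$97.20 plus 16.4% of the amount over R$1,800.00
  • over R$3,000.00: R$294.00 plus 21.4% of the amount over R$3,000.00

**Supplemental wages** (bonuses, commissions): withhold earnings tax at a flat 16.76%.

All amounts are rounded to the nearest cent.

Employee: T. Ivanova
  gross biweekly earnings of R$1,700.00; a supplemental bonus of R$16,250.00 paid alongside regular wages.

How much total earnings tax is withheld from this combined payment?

R$2,815.30

Earnings Tax: taxable = R$1,700.00
  5.4% × R$1,700.00 = R$91.80
Supplemental (16.76% flat on bonus): 16.76% × R$16,250.00 = R$2,723.50
Total earnings tax: R$91.80 + R$2,723.50 = R$2,815.30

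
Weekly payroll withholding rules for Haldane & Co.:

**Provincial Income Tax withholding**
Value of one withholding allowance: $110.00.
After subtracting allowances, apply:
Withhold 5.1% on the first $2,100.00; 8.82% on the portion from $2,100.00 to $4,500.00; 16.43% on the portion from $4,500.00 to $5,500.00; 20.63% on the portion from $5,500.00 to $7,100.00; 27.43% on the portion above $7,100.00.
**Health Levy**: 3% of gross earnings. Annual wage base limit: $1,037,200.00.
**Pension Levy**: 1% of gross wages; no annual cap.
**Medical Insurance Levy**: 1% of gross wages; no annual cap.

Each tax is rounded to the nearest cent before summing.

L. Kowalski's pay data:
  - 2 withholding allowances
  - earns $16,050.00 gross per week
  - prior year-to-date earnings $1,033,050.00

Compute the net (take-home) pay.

$12,396.70

Provincial Income Tax: taxable = $16,050.00 − 2×$110.00 = $15,830.00
  $813.16 + 27.43% × ($15,830.00 − $7,100.00) = $813.16 + 27.43% × $8,730.00 = $3,207.80
Health Levy: cap $1,037,200.00 − YTD $1,033,050.00 = $4,150.00 subject; 3% × $4,150.00 = $124.50
Pension Levy: 1% × $16,050.00 = $160.50
Medical Insurance Levy: 1% × $16,050.00 = $160.50
Total withheld: $3,207.80 + $124.50 + $160.50 + $160.50 = $3,653.30
Net pay: $16,050.00 − $3,653.30 = $12,396.70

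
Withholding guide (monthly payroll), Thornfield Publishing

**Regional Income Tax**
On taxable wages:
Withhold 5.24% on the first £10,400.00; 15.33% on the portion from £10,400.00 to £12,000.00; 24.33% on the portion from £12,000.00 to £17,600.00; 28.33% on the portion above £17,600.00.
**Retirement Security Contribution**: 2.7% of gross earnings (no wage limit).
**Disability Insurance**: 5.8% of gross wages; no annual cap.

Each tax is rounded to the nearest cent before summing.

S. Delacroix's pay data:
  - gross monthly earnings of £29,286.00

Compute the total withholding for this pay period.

Regional Income Tax: taxable = £29,286.00
  £2,152.72 + 28.33% × (£29,286.00 − £17,600.00) = £2,152.72 + 28.33% × £11,686.00 = £5,463.36
Retirement Security Contribution: 2.7% × £29,286.00 = £790.72
Disability Insurance: 5.8% × £29,286.00 = £1,698.59
Total: £5,463.36 + £790.72 + £1,698.59 = £7,952.67

£7,952.67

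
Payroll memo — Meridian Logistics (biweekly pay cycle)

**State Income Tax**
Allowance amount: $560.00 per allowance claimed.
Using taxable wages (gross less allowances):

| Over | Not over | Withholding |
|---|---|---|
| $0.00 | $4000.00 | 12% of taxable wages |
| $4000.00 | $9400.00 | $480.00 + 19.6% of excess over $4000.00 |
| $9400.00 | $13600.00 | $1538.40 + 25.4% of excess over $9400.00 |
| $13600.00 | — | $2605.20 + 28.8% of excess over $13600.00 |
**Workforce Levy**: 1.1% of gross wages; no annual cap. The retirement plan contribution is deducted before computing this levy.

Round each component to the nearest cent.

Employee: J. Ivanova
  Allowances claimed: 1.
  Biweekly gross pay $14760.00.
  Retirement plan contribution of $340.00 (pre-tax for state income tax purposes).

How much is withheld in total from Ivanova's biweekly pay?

State Income Tax: taxable = $14760.00 − $340.00 − 1×$560.00 = $13860.00
  $2605.20 + 28.8% × ($13860.00 − $13600.00) = $2605.20 + 28.8% × $260.00 = $2680.08
Workforce Levy: 1.1% × $14420.00 = $158.62
Total: $2680.08 + $158.62 = $2838.70

$2838.70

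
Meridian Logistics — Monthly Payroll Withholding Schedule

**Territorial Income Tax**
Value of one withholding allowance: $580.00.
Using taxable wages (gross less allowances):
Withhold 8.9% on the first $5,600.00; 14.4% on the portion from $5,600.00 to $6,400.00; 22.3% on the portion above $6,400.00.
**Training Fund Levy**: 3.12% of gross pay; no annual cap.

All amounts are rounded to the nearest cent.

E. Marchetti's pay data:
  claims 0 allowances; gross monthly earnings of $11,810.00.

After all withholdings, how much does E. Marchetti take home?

$9,621.50

Territorial Income Tax: taxable = $11,810.00
  $613.60 + 22.3% × ($11,810.00 − $6,400.00) = $613.60 + 22.3% × $5,410.00 = $1,820.03
Training Fund Levy: 3.12% × $11,810.00 = $368.47
Total withheld: $1,820.03 + $368.47 = $2,188.50
Net pay: $11,810.00 − $2,188.50 = $9,621.50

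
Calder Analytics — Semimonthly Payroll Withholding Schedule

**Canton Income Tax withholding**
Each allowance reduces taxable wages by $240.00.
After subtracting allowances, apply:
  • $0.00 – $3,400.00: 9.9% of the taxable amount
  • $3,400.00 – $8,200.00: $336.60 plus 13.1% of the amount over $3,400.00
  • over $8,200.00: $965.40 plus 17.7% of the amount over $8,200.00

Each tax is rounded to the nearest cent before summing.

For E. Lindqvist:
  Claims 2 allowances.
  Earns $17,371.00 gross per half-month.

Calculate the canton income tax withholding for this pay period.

Canton Income Tax: taxable = $17,371.00 − 2×$240.00 = $16,891.00
  $965.40 + 17.7% × ($16,891.00 − $8,200.00) = $965.40 + 17.7% × $8,691.00 = $2,503.71

$2,503.71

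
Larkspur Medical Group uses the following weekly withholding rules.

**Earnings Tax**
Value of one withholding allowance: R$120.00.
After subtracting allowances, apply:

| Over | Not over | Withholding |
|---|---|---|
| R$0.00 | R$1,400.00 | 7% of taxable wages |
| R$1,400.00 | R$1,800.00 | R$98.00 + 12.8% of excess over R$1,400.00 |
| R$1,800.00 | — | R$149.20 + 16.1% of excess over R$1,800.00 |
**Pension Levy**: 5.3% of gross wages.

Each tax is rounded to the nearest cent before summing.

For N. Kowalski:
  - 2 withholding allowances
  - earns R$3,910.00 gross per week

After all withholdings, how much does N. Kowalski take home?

Earnings Tax: taxable = R$3,910.00 − 2×R$120.00 = R$3,670.00
  R$149.20 + 16.1% × (R$3,670.00 − R$1,800.00) = R$149.20 + 16.1% × R$1,870.00 = R$450.27
Pension Levy: 5.3% × R$3,910.00 = R$207.23
Total withheld: R$450.27 + R$207.23 = R$657.50
Net pay: R$3,910.00 − R$657.50 = R$3,252.50

R$3,252.50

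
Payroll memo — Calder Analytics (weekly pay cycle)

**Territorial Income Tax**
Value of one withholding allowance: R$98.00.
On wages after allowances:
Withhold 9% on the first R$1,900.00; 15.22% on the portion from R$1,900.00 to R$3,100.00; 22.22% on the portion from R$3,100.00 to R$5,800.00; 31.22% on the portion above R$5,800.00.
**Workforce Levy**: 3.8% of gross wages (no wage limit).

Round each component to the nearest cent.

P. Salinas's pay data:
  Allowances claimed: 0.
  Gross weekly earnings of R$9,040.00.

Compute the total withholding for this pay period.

Territorial Income Tax: taxable = R$9,040.00
  R$953.58 + 31.22% × (R$9,040.00 − R$5,800.00) = R$953.58 + 31.22% × R$3,240.00 = R$1,965.11
Workforce Levy: 3.8% × R$9,040.00 = R$343.52
Total: R$1,965.11 + R$343.52 = R$2,308.63

R$2,308.63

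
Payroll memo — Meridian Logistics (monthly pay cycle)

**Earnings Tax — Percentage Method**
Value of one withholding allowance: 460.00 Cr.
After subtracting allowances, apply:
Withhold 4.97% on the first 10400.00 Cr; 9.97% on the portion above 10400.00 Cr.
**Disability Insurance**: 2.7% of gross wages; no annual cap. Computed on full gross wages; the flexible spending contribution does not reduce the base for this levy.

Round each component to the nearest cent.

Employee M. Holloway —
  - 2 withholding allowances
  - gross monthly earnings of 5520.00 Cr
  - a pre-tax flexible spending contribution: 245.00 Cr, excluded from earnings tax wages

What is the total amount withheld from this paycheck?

365.48 Cr

Earnings Tax: taxable = 5520.00 Cr − 245.00 Cr − 2×460.00 Cr = 4355.00 Cr
  4.97% × 4355.00 Cr = 216.44 Cr
Disability Insurance: 2.7% × 5520.00 Cr = 149.04 Cr
Total: 216.44 Cr + 149.04 Cr = 365.48 Cr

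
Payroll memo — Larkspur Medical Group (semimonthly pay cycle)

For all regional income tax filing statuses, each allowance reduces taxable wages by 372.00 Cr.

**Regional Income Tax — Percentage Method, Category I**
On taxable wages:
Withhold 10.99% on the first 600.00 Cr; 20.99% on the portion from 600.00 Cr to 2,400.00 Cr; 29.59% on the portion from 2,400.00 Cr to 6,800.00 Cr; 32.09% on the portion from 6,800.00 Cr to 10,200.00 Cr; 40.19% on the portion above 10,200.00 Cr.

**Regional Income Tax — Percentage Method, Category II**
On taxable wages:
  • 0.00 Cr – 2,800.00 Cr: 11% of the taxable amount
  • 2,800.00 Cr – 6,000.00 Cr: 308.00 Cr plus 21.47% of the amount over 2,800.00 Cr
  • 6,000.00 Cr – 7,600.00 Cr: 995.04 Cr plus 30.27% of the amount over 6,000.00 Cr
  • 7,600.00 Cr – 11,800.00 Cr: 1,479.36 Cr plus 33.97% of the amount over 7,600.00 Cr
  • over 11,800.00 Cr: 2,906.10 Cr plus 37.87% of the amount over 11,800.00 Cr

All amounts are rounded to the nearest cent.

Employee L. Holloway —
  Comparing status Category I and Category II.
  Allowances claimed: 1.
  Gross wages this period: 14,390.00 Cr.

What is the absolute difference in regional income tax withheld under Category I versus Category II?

Regional Income Tax (Category I): taxable = 14,390.00 Cr − 1×372.00 Cr = 14,018.00 Cr
  2,836.78 Cr + 40.19% × (14,018.00 Cr − 10,200.00 Cr) = 2,836.78 Cr + 40.19% × 3,818.00 Cr = 4,371.23 Cr
Regional Income Tax (Category II): taxable = 14,390.00 Cr − 1×372.00 Cr = 14,018.00 Cr
  2,906.10 Cr + 37.87% × (14,018.00 Cr − 11,800.00 Cr) = 2,906.10 Cr + 37.87% × 2,218.00 Cr = 3,746.06 Cr
Difference: |4,371.23 Cr − 3,746.06 Cr| = 625.17 Cr (higher under Category I)

625.17 Cr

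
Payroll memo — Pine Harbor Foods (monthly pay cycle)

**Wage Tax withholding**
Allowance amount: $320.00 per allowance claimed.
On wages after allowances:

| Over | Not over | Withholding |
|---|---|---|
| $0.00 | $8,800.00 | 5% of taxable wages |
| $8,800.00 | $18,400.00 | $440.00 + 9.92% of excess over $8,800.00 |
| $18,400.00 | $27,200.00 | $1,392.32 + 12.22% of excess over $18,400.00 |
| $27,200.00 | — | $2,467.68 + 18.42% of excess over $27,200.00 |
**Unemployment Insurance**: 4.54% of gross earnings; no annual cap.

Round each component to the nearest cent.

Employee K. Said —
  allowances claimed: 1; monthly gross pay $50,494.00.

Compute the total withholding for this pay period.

$8,991.92

Wage Tax: taxable = $50,494.00 − 1×$320.00 = $50,174.00
  $2,467.68 + 18.42% × ($50,174.00 − $27,200.00) = $2,467.68 + 18.42% × $22,974.00 = $6,699.49
Unemployment Insurance: 4.54% × $50,494.00 = $2,292.43
Total: $6,699.49 + $2,292.43 = $8,991.92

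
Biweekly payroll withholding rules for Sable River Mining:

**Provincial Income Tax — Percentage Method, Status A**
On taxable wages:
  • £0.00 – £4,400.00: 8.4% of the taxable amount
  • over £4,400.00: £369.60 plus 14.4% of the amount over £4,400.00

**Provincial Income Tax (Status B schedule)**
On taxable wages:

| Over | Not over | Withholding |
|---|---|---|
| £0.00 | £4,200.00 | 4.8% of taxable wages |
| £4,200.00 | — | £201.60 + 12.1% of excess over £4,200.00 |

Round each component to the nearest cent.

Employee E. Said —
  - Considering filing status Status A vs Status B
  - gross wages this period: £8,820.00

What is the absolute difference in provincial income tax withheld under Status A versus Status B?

£245.46

Provincial Income Tax (Status A): taxable = £8,820.00
  £369.60 + 14.4% × (£8,820.00 − £4,400.00) = £369.60 + 14.4% × £4,420.00 = £1,006.08
Provincial Income Tax (Status B): taxable = £8,820.00
  £201.60 + 12.1% × (£8,820.00 − £4,200.00) = £201.60 + 12.1% × £4,620.00 = £760.62
Difference: |£1,006.08 − £760.62| = £245.46 (higher under Status A)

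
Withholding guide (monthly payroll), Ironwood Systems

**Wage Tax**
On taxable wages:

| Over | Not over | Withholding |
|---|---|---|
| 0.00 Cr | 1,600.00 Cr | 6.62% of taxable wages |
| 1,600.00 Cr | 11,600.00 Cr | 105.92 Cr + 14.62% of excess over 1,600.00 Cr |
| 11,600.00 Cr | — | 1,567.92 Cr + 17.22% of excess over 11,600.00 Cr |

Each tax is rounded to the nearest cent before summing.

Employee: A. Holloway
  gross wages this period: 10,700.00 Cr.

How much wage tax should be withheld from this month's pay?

Wage Tax: taxable = 10,700.00 Cr
  105.92 Cr + 14.62% × (10,700.00 Cr − 1,600.00 Cr) = 105.92 Cr + 14.62% × 9,100.00 Cr = 1,436.34 Cr

1,436.34 Cr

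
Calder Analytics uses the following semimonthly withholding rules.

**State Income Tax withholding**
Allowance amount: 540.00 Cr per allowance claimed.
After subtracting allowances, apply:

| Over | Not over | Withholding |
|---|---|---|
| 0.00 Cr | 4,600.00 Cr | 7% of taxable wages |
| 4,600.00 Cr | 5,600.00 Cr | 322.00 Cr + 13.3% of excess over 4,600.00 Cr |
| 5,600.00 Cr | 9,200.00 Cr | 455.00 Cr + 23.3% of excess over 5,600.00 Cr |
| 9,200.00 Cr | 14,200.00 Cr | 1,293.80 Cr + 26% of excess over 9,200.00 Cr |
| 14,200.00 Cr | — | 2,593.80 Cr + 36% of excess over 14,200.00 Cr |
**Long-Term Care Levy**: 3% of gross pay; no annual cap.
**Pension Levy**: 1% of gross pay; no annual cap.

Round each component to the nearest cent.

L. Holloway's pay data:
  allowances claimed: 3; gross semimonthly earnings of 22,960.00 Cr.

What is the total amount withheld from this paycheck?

State Income Tax: taxable = 22,960.00 Cr − 3×540.00 Cr = 21,340.00 Cr
  2,593.80 Cr + 36% × (21,340.00 Cr − 14,200.00 Cr) = 2,593.80 Cr + 36% × 7,140.00 Cr = 5,164.20 Cr
Long-Term Care Levy: 3% × 22,960.00 Cr = 688.80 Cr
Pension Levy: 1% × 22,960.00 Cr = 229.60 Cr
Total: 5,164.20 Cr + 688.80 Cr + 229.60 Cr = 6,082.60 Cr

6,082.60 Cr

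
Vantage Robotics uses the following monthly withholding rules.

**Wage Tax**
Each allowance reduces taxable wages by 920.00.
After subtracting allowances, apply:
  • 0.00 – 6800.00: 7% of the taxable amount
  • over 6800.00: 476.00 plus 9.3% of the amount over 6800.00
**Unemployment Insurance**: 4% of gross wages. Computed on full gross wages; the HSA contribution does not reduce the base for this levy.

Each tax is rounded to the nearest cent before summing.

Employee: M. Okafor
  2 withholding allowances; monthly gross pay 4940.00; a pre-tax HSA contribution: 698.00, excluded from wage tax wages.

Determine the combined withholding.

Wage Tax: taxable = 4940.00 − 698.00 − 2×920.00 = 2402.00
  7% × 2402.00 = 168.14
Unemployment Insurance: 4% × 4940.00 = 197.60
Total: 168.14 + 197.60 = 365.74

365.74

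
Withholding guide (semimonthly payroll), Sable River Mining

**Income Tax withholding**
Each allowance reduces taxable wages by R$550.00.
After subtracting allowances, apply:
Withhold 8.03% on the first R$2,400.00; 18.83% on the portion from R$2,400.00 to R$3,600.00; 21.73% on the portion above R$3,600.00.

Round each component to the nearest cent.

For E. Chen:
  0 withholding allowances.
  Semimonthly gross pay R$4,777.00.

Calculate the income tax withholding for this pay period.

Income Tax: taxable = R$4,777.00
  R$418.68 + 21.73% × (R$4,777.00 − R$3,600.00) = R$418.68 + 21.73% × R$1,177.00 = R$674.44

R$674.44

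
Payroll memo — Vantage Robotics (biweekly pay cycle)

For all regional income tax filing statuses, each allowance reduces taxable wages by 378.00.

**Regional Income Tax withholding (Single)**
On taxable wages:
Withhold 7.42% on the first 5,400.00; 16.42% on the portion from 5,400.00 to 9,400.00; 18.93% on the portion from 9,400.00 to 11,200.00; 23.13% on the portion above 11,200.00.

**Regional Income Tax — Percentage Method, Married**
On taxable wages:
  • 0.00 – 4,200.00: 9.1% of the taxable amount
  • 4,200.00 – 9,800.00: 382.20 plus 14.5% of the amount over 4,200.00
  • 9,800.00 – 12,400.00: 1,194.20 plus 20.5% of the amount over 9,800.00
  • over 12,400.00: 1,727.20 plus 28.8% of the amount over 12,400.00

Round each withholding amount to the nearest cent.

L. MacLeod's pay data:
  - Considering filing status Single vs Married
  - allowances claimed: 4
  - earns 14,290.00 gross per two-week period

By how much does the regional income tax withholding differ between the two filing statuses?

Regional Income Tax (Single): taxable = 14,290.00 − 4×378.00 = 12,778.00
  1,398.22 + 23.13% × (12,778.00 − 11,200.00) = 1,398.22 + 23.13% × 1,578.00 = 1,763.21
Regional Income Tax (Married): taxable = 14,290.00 − 4×378.00 = 12,778.00
  1,727.20 + 28.8% × (12,778.00 − 12,400.00) = 1,727.20 + 28.8% × 378.00 = 1,836.06
Difference: |1,763.21 − 1,836.06| = 72.85 (higher under Married)

72.85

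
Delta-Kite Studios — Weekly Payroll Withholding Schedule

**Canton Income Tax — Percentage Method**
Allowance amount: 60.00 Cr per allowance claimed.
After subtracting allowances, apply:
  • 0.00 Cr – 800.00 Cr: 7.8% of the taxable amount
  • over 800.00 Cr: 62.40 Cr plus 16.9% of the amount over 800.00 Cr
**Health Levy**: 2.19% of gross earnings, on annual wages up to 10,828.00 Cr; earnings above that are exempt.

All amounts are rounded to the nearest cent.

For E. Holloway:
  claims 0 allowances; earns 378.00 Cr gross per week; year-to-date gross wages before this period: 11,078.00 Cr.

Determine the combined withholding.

Canton Income Tax: taxable = 378.00 Cr
  7.8% × 378.00 Cr = 29.48 Cr
Health Levy: YTD 11,078.00 Cr ≥ cap 10,828.00 Cr → 0.00 Cr
Total: 29.48 Cr + 0.00 Cr = 29.48 Cr

29.48 Cr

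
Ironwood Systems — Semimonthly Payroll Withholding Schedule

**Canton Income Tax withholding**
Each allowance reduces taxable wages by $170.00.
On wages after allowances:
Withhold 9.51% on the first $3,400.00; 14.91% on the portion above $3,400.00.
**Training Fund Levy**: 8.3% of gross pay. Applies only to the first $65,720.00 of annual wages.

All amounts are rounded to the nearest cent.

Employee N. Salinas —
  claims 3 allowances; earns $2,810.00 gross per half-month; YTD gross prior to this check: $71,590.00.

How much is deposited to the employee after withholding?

Canton Income Tax: taxable = $2,810.00 − 3×$170.00 = $2,300.00
  9.51% × $2,300.00 = $218.73
Training Fund Levy: YTD $71,590.00 ≥ cap $65,720.00 → $0.00
Total withheld: $218.73 + $0.00 = $218.73
Net pay: $2,810.00 − $218.73 = $2,591.27

$2,591.27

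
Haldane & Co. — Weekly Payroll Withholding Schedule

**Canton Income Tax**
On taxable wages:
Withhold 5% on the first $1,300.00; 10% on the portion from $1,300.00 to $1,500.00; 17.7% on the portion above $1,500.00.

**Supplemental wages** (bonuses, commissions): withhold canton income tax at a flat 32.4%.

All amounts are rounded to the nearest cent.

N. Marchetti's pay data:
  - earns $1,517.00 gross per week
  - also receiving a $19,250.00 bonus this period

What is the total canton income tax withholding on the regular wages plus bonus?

Canton Income Tax: taxable = $1,517.00
  $85.00 + 17.7% × ($1,517.00 − $1,500.00) = $85.00 + 17.7% × $17.00 = $88.01
Supplemental (32.4% flat on bonus): 32.4% × $19,250.00 = $6,237.00
Total canton income tax: $88.01 + $6,237.00 = $6,325.01

$6,325.01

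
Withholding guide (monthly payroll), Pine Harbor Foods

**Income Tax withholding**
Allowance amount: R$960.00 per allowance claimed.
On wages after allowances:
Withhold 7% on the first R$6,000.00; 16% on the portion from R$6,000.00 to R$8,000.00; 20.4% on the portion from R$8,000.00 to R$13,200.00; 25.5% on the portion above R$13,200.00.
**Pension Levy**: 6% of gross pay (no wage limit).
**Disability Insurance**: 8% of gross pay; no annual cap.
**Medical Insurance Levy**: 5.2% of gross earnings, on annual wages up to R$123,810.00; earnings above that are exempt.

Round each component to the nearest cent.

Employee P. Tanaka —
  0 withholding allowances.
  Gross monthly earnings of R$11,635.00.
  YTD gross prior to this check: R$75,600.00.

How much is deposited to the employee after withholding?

R$7,919.54

Income Tax: taxable = R$11,635.00
  R$740.00 + 20.4% × (R$11,635.00 − R$8,000.00) = R$740.00 + 20.4% × R$3,635.00 = R$1,481.54
Pension Levy: 6% × R$11,635.00 = R$698.10
Disability Insurance: 8% × R$11,635.00 = R$930.80
Medical Insurance Levy: 5.2% × R$11,635.00 = R$605.02
Total withheld: R$1,481.54 + R$698.10 + R$930.80 + R$605.02 = R$3,715.46
Net pay: R$11,635.00 − R$3,715.46 = R$7,919.54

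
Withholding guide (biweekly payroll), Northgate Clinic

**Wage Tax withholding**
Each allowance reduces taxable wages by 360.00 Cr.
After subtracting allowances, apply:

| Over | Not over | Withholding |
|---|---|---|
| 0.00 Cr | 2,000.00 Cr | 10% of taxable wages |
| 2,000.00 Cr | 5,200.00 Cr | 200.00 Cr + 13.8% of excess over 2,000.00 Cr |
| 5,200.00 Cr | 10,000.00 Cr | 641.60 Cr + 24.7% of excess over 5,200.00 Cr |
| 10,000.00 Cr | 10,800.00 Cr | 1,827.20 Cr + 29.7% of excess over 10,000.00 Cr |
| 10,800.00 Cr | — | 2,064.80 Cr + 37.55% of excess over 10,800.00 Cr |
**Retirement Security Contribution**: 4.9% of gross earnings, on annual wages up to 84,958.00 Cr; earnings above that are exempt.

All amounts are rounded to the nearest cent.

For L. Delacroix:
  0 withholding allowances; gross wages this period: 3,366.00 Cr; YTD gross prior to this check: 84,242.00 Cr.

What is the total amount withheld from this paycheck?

423.59 Cr

Wage Tax: taxable = 3,366.00 Cr
  200.00 Cr + 13.8% × (3,366.00 Cr − 2,000.00 Cr) = 200.00 Cr + 13.8% × 1,366.00 Cr = 388.51 Cr
Retirement Security Contribution: cap 84,958.00 Cr − YTD 84,242.00 Cr = 716.00 Cr subject; 4.9% × 716.00 Cr = 35.08 Cr
Total: 388.51 Cr + 35.08 Cr = 423.59 Cr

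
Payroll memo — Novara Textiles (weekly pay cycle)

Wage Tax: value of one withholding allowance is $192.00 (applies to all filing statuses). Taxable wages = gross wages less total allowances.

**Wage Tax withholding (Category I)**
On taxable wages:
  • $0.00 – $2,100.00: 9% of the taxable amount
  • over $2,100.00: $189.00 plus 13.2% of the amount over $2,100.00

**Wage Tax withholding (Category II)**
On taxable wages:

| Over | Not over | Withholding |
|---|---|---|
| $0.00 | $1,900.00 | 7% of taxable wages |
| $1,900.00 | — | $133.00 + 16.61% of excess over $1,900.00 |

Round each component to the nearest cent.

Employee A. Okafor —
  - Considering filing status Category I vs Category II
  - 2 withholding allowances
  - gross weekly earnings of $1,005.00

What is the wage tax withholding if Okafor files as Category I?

Wage Tax (Category I): taxable = $1,005.00 − 2×$192.00 = $621.00
  9% × $621.00 = $55.89

$55.89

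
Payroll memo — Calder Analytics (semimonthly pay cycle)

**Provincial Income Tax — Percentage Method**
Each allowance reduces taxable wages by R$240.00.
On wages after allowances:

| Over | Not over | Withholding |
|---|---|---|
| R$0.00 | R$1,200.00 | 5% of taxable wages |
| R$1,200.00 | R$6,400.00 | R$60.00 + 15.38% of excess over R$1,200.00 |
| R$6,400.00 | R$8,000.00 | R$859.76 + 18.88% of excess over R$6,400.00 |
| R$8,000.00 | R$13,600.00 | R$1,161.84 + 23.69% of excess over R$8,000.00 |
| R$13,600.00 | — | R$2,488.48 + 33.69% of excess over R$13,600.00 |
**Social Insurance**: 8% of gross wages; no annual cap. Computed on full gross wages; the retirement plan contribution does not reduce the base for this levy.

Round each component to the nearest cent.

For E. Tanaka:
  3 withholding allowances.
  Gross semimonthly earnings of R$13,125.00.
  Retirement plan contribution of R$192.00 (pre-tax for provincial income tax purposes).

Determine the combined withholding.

R$3,209.90

Provincial Income Tax: taxable = R$13,125.00 − R$192.00 − 3×R$240.00 = R$12,213.00
  R$1,161.84 + 23.69% × (R$12,213.00 − R$8,000.00) = R$1,161.84 + 23.69% × R$4,213.00 = R$2,159.90
Social Insurance: 8% × R$13,125.00 = R$1,050.00
Total: R$2,159.90 + R$1,050.00 = R$3,209.90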